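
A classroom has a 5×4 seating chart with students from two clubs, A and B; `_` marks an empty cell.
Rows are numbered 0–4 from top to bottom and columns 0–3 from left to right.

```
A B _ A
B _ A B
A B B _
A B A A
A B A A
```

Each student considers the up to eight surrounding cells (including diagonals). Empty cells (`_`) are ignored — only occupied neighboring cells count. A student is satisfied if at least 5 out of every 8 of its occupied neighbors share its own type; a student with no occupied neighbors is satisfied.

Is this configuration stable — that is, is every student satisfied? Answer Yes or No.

No

Row 0: (0,0)A 0/2 unhappy · (0,1)B 1/3 unhappy · (0,3)A 1/2 unhappy
Row 1: (1,0)B 2/4 unhappy · (1,2)A 1/5 unhappy · (1,3)B 1/3 unhappy
Row 2: (2,0)A 1/4 unhappy · (2,1)B 3/7 unhappy · (2,2)B 3/6 unhappy
Row 3: (3,0)A 2/5 unhappy · (3,1)B 3/8 unhappy · (3,2)A 3/7 unhappy · (3,3)A 3/4 ok
Row 4: (4,0)A 1/3 unhappy · (4,1)B 1/5 unhappy · (4,2)A 3/5 unhappy · (4,3)A 3/3 ok
For instance (0,0) has only 0/2 same-type neighbors, below 5/8.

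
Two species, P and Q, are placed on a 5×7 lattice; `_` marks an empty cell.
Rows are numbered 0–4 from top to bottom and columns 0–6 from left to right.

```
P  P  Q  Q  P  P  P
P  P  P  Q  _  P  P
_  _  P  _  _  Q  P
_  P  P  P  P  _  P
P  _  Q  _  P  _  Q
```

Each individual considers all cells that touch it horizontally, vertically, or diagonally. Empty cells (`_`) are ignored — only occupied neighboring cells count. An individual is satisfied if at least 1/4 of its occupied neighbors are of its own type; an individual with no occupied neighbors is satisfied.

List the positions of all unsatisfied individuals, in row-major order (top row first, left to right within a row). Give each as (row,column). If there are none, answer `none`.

(0,0)P 3/3 ok
(0,1)P 4/5 ok
(0,2)Q 2/5 ok
(0,3)Q 2/4 ok
(0,4)P 2/4 ok
(0,5)P 4/4 ok
(0,6)P 3/3 ok
(1,0)P 3/3 ok
(1,1)P 5/6 ok
(1,2)P 3/6 ok
(1,3)Q 2/5 ok
(1,5)P 5/6 ok
(1,6)P 4/5 ok
(2,2)P 5/6 ok
(2,5)Q 0/5 unhappy
(2,6)P 3/4 ok
(3,1)P 3/4 ok
(3,2)P 3/4 ok
(3,3)P 4/5 ok
(3,4)P 2/3 ok
(3,6)P 1/3 ok
(4,0)P 1/1 ok
(4,2)Q 0/3 unhappy
(4,4)P 2/2 ok
(4,6)Q 0/1 unhappy

(2,5), (4,2), (4,6)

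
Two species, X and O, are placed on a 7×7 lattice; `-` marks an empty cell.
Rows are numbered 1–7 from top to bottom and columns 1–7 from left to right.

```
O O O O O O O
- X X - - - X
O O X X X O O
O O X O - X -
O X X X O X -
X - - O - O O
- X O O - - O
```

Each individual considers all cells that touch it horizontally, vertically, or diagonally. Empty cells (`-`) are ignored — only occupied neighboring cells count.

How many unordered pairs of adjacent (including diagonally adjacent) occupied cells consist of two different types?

Scan each occupied cell's neighbors to the right and below (and the two forward diagonals) so each pair is counted once.
Row 1: O(1,1)–O(1,2)= O(1,1)–X(2,2)≠ O(1,2)–O(1,3)= O(1,2)–X(2,2)≠ O(1,2)–X(2,3)≠ O(1,3)–O(1,4)= O(1,3)–X(2,3)≠ O(1,3)–X(2,2)≠ O(1,4)–O(1,5)= O(1,4)–X(2,3)≠ O(1,5)–O(1,6)= O(1,6)–O(1,7)= O(1,6)–X(2,7)≠ O(1,7)–X(2,7)≠  → 8/14 unlike.
Row 2: X(2,2)–X(2,3)= X(2,2)–O(3,2)≠ X(2,2)–X(3,3)= X(2,2)–O(3,1)≠ X(2,3)–X(3,3)= X(2,3)–X(3,4)= X(2,3)–O(3,2)≠ X(2,7)–O(3,7)≠ X(2,7)–O(3,6)≠  → 5/9 unlike.
Row 3: O(3,1)–O(3,2)= O(3,1)–O(4,1)= O(3,1)–O(4,2)= O(3,2)–X(3,3)≠ O(3,2)–O(4,2)= O(3,2)–X(4,3)≠ O(3,2)–O(4,1)= X(3,3)–X(3,4)= X(3,3)–X(4,3)= X(3,3)–O(4,4)≠ X(3,3)–O(4,2)≠ X(3,4)–X(3,5)= X(3,4)–O(4,4)≠ X(3,4)–X(4,3)= X(3,5)–O(3,6)≠ X(3,5)–X(4,6)= X(3,5)–O(4,4)≠ O(3,6)–O(3,7)= O(3,6)–X(4,6)≠ O(3,7)–X(4,6)≠  → 9/20 unlike.
Row 4: O(4,1)–O(4,2)= O(4,1)–O(5,1)= O(4,1)–X(5,2)≠ O(4,2)–X(4,3)≠ O(4,2)–X(5,2)≠ O(4,2)–X(5,3)≠ O(4,2)–O(5,1)= X(4,3)–O(4,4)≠ X(4,3)–X(5,3)= X(4,3)–X(5,4)= X(4,3)–X(5,2)= O(4,4)–X(5,4)≠ O(4,4)–O(5,5)= O(4,4)–X(5,3)≠ X(4,6)–X(5,6)= X(4,6)–O(5,5)≠  → 8/16 unlike.
Row 5: O(5,1)–X(5,2)≠ O(5,1)–X(6,1)≠ X(5,2)–X(5,3)= X(5,2)–X(6,1)= X(5,3)–X(5,4)= X(5,3)–O(6,4)≠ X(5,4)–O(5,5)≠ X(5,4)–O(6,4)≠ O(5,5)–X(5,6)≠ O(5,5)–O(6,6)= O(5,5)–O(6,4)= X(5,6)–O(6,6)≠ X(5,6)–O(6,7)≠  → 8/13 unlike.
Row 6: X(6,1)–X(7,2)= O(6,4)–O(7,4)= O(6,4)–O(7,3)= O(6,6)–O(6,7)= O(6,6)–O(7,7)= O(6,7)–O(7,7)=  → 0/6 unlike.
Row 7: X(7,2)–O(7,3)≠ O(7,3)–O(7,4)=  → 1/2 unlike.
Total adjacent occupied pairs: 80; unlike-type pairs: 39.

39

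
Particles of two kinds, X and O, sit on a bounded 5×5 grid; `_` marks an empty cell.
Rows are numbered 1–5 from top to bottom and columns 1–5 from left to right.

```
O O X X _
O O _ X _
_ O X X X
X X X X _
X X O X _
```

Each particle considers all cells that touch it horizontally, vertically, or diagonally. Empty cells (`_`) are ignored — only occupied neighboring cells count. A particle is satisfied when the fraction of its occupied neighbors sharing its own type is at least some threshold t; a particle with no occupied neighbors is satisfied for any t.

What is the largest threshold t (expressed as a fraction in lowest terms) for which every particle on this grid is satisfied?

0/1

Row 1: (1,1)O 3/3 · (1,2)O 3/4 · (1,3)X 2/4 · (1,4)X 2/2
Row 2: (2,1)O 4/4 · (2,2)O 4/6 · (2,4)X 5/5
Row 3: (3,2)O 2/6 · (3,3)X 5/7 · (3,4)X 5/5 · (3,5)X 3/3
Row 4: (4,1)X 3/4 · (4,2)X 5/7 · (4,3)X 6/8 · (4,4)X 5/6
Row 5: (5,1)X 3/3 · (5,2)X 4/5 · (5,3)O 0/5 · (5,4)X 2/3
The smallest same-type fraction is 0/5 at (5,3), which reduces to 0/1. Any threshold above that leaves this particle unsatisfied.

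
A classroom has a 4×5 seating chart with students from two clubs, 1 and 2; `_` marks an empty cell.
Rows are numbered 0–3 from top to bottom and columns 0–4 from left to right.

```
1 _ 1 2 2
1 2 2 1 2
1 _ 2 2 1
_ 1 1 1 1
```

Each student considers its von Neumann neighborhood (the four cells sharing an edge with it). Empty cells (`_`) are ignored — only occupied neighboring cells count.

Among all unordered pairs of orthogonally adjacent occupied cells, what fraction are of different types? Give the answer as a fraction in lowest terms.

1/2

Scan each occupied cell's neighbors to the right and below so each pair is counted once.
From row 0: 3 unlike of 6 pairs (running 3/6).
From row 1: 5 unlike of 8 pairs (running 8/14).
From row 2: 3 unlike of 5 pairs (running 11/19).
From row 3: 0 unlike of 3 pairs (running 11/22).
Total adjacent occupied pairs: 22; unlike-type pairs: 11.
11/22 reduces to 1/2.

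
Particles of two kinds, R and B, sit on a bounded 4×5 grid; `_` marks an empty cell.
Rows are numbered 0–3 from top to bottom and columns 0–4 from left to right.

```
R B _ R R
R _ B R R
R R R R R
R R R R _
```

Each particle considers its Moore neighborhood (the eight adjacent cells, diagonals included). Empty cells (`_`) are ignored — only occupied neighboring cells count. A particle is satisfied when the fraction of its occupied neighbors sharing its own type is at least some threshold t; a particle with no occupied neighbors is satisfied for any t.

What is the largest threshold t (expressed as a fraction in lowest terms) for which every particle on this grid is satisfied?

(0,0)R 1/2
(0,1)B 1/3
(0,3)R 3/4
(0,4)R 3/3
(1,0)R 3/4
(1,2)B 1/6
(1,3)R 6/7
(1,4)R 5/5
(2,0)R 4/4
(2,1)R 6/7
(2,2)R 6/7
(2,3)R 6/7
(2,4)R 4/4
(3,0)R 3/3
(3,1)R 5/5
(3,2)R 5/5
(3,3)R 4/4
The smallest same-type fraction is 1/6 at (1,2), which reduces to 1/6. Any threshold above that leaves this particle unsatisfied.

1/6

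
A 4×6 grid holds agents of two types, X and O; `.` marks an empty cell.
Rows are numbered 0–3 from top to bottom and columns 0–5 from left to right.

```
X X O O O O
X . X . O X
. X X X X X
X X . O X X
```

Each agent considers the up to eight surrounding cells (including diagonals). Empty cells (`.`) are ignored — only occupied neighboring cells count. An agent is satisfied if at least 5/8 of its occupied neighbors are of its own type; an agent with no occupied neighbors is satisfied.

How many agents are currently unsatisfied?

(0,0)X 2/2 ok
(0,1)X 3/4 ok
(0,2)O 1/3 unhappy
(0,3)O 3/4 ok
(0,4)O 3/4 ok
(0,5)O 2/3 ok
(1,0)X 3/3 ok
(1,2)X 4/6 ok
(1,4)O 3/7 unhappy
(1,5)X 2/5 unhappy
(2,1)X 5/5 ok
(2,2)X 4/5 ok
(2,3)X 4/6 ok
(2,4)X 5/7 ok
(2,5)X 4/5 ok
(3,0)X 2/2 ok
(3,1)X 3/3 ok
(3,3)O 0/4 unhappy
(3,4)X 4/5 ok
(3,5)X 3/3 ok
Unsatisfied: (0,2), (1,4), (1,5), (3,3) — 4 in total.

4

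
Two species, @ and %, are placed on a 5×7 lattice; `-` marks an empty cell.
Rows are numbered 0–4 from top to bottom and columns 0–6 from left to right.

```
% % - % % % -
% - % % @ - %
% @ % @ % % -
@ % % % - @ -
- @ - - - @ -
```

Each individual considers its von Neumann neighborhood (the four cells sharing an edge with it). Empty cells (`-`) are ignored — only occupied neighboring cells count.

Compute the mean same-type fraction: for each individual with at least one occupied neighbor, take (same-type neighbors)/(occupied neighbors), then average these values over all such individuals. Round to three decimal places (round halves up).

Row 0: (0,0)% 2/2 · (0,1)% 1/1 · (0,3)% 2/2 · (0,4)% 2/3 · (0,5)% 1/1
Row 1: (1,0)% 2/2 · (1,2)% 2/2 · (1,3)% 2/4 · (1,4)@ 0/3 · (1,6)% — no occupied neighbors
Row 2: (2,0)% 1/3 · (2,1)@ 0/3 · (2,2)% 2/4 · (2,3)@ 0/4 · (2,4)% 1/3 · (2,5)% 1/2
Row 3: (3,0)@ 0/2 · (3,1)% 1/4 · (3,2)% 3/3 · (3,3)% 1/2 · (3,5)@ 1/2
Row 4: (4,1)@ 0/1 · (4,5)@ 1/1
Sum over 22 individuals: 2/2 + 1/1 + 2/2 + 2/3 + 1/1 + 2/2 + 2/2 + 2/4 + 0/3 + 1/3 + 0/3 + 2/4 + 0/4 + 1/3 + 1/2 + 0/2 + 1/4 + 3/3 + 1/2 + 1/2 + 0/1 + 1/1 = 145/12; mean = 145/12 ÷ 22 = 145/264 = 0.549242… → 0.549.

0.549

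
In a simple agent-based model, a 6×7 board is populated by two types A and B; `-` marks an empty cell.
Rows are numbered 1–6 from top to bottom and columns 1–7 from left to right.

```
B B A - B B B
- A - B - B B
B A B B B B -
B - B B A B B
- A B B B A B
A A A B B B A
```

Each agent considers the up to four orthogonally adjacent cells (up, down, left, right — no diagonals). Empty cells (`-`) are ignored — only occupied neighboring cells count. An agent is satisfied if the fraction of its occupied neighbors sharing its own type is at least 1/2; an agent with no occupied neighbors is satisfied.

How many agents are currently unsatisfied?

9

Row 1: (1,1)B 1/1 ✓ · (1,2)B 1/3 ✗ · (1,3)A 0/1 ✗ · (1,5)B 1/1 ✓ · (1,6)B 3/3 ✓ · (1,7)B 2/2 ✓
Row 2: (2,2)A 1/2 ✓ · (2,4)B 1/1 ✓ · (2,6)B 3/3 ✓ · (2,7)B 2/2 ✓
Row 3: (3,1)B 1/2 ✓ · (3,2)A 1/3 ✗ · (3,3)B 2/3 ✓ · (3,4)B 4/4 ✓ · (3,5)B 2/3 ✓ · (3,6)B 3/3 ✓
Row 4: (4,1)B 1/1 ✓ · (4,3)B 3/3 ✓ · (4,4)B 3/4 ✓ · (4,5)A 0/4 ✗ · (4,6)B 2/4 ✓ · (4,7)B 2/2 ✓
Row 5: (5,2)A 1/2 ✓ · (5,3)B 2/4 ✓ · (5,4)B 4/4 ✓ · (5,5)B 2/4 ✓ · (5,6)A 0/4 ✗ · (5,7)B 1/3 ✗
Row 6: (6,1)A 1/1 ✓ · (6,2)A 3/3 ✓ · (6,3)A 1/3 ✗ · (6,4)B 2/3 ✓ · (6,5)B 3/3 ✓ · (6,6)B 1/3 ✗ · (6,7)A 0/2 ✗
Unsatisfied: (1,2), (1,3), (3,2), (4,5), (5,6), (5,7), (6,3), (6,6), (6,7) — 9 in total.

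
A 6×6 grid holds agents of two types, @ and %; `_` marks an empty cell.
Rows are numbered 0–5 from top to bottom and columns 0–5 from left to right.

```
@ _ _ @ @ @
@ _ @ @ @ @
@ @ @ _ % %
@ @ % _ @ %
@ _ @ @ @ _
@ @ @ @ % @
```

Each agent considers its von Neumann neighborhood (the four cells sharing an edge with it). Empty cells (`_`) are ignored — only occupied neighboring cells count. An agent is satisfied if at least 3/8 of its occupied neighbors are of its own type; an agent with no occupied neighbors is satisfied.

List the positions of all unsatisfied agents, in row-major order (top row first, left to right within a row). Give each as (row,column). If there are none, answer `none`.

(2,4), (3,2), (3,4), (5,4), (5,5)

Row 0: (0,0)@ 1/1 ok · (0,3)@ 2/2 ok · (0,4)@ 3/3 ok · (0,5)@ 2/2 ok
Row 1: (1,0)@ 2/2 ok · (1,2)@ 2/2 ok · (1,3)@ 3/3 ok · (1,4)@ 3/4 ok · (1,5)@ 2/3 ok
Row 2: (2,0)@ 3/3 ok · (2,1)@ 3/3 ok · (2,2)@ 2/3 ok · (2,4)% 1/3 unhappy · (2,5)% 2/3 ok
Row 3: (3,0)@ 3/3 ok · (3,1)@ 2/3 ok · (3,2)% 0/3 unhappy · (3,4)@ 1/3 unhappy · (3,5)% 1/2 ok
Row 4: (4,0)@ 2/2 ok · (4,2)@ 2/3 ok · (4,3)@ 3/3 ok · (4,4)@ 2/3 ok
Row 5: (5,0)@ 2/2 ok · (5,1)@ 2/2 ok · (5,2)@ 3/3 ok · (5,3)@ 2/3 ok · (5,4)% 0/3 unhappy · (5,5)@ 0/1 unhappy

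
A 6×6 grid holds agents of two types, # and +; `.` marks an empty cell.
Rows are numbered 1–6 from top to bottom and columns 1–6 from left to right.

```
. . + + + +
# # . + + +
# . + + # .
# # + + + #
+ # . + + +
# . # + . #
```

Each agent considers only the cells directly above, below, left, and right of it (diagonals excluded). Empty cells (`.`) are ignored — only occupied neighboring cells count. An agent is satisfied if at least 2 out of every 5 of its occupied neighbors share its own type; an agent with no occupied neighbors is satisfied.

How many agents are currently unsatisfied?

7

Row 1: (1,3)+ 1/1 ok · (1,4)+ 3/3 ok · (1,5)+ 3/3 ok · (1,6)+ 2/2 ok
Row 2: (2,1)# 2/2 ok · (2,2)# 1/1 ok · (2,4)+ 3/3 ok · (2,5)+ 3/4 ok · (2,6)+ 2/2 ok
Row 3: (3,1)# 2/2 ok · (3,3)+ 2/2 ok · (3,4)+ 3/4 ok · (3,5)# 0/3 unhappy
Row 4: (4,1)# 2/3 ok · (4,2)# 2/3 ok · (4,3)+ 2/3 ok · (4,4)+ 4/4 ok · (4,5)+ 2/4 ok · (4,6)# 0/2 unhappy
Row 5: (5,1)+ 0/3 unhappy · (5,2)# 1/2 ok · (5,4)+ 3/3 ok · (5,5)+ 3/3 ok · (5,6)+ 1/3 unhappy
Row 6: (6,1)# 0/1 unhappy · (6,3)# 0/1 unhappy · (6,4)+ 1/2 ok · (6,6)# 0/1 unhappy
Unsatisfied: (3,5), (4,6), (5,1), (5,6), (6,1), (6,3), (6,6) — 7 in total.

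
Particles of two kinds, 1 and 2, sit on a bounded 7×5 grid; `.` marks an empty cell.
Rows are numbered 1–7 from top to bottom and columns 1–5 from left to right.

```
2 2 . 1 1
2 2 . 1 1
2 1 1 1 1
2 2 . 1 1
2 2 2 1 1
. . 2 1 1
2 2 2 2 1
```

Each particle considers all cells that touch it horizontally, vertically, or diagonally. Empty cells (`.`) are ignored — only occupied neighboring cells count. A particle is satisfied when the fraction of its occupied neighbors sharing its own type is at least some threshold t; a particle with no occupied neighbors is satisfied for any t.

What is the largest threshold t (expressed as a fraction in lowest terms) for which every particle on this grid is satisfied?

1/6

(1,1)2 3/3
(1,2)2 3/3
(1,4)1 3/3
(1,5)1 3/3
(2,1)2 4/5
(2,2)2 4/6
(2,4)1 6/6
(2,5)1 5/5
(3,1)2 4/5
(3,2)1 1/6
(3,3)1 4/6
(3,4)1 6/6
(3,5)1 5/5
(4,1)2 4/5
(4,2)2 5/7
(4,4)1 6/7
(4,5)1 5/5
(5,1)2 3/3
(5,2)2 5/5
(5,3)2 3/6
(5,4)1 5/7
(5,5)1 5/5
(6,3)2 5/7
(6,4)1 4/8
(6,5)1 4/5
(7,1)2 1/1
(7,2)2 3/3
(7,3)2 3/4
(7,4)2 2/5
(7,5)1 2/3
The smallest same-type fraction is 1/6 at (3,2), which reduces to 1/6. Any threshold above that leaves this particle unsatisfied.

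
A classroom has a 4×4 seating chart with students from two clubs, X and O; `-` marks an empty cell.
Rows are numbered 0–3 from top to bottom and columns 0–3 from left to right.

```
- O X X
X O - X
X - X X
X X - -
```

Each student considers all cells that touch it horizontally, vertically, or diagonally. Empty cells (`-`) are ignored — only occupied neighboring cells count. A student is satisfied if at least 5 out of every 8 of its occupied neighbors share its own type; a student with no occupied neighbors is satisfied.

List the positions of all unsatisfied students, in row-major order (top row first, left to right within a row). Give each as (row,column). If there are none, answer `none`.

Row 0: (0,1)O 1/3 not · (0,2)X 2/4 not · (0,3)X 2/2 satisfied
Row 1: (1,0)X 1/3 not · (1,1)O 1/5 not · (1,3)X 4/4 satisfied
Row 2: (2,0)X 3/4 satisfied · (2,2)X 3/4 satisfied · (2,3)X 2/2 satisfied
Row 3: (3,0)X 2/2 satisfied · (3,1)X 3/3 satisfied

(0,1), (0,2), (1,0), (1,1)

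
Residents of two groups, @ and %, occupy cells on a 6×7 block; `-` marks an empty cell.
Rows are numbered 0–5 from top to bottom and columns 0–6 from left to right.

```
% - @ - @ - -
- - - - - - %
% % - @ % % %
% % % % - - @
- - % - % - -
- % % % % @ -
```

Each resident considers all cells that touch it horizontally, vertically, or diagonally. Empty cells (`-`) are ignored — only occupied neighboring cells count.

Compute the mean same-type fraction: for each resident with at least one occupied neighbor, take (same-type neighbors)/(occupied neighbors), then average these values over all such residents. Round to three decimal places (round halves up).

0.742

Row 0: (0,0)% — no occupied neighbors · (0,2)@ — no occupied neighbors · (0,4)@ — no occupied neighbors
Row 1: (1,6)% 2/2
Row 2: (2,0)% 3/3 · (2,1)% 4/4 · (2,3)@ 0/3 · (2,4)% 2/3 · (2,5)% 3/4 · (2,6)% 2/3
Row 3: (3,0)% 3/3 · (3,1)% 5/5 · (3,2)% 4/5 · (3,3)% 4/5 · (3,6)@ 0/2
Row 4: (4,2)% 6/6 · (4,4)% 3/4
Row 5: (5,1)% 2/2 · (5,2)% 3/3 · (5,3)% 4/4 · (5,4)% 2/3 · (5,5)@ 0/2
Sum over 19 residents: 2/2 + 3/3 + 4/4 + 0/3 + 2/3 + 3/4 + 2/3 + 3/3 + 5/5 + 4/5 + 4/5 + 0/2 + 6/6 + 3/4 + 2/2 + 3/3 + 4/4 + 2/3 + 0/2 = 141/10; mean = 141/10 ÷ 19 = 141/190 = 0.742105… → 0.742.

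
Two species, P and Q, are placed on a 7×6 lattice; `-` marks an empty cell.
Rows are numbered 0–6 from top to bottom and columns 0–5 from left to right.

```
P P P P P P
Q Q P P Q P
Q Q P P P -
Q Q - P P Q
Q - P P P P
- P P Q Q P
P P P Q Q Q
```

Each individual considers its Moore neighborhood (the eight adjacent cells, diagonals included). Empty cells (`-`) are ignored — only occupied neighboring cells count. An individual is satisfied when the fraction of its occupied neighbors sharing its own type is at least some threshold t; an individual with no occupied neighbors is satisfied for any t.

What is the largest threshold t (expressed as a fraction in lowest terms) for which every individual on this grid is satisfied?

Row 0: (0,0)P 1/3 · (0,1)P 3/5 · (0,2)P 4/5 · (0,3)P 4/5 · (0,4)P 4/5 · (0,5)P 2/3
Row 1: (1,0)Q 3/5 · (1,1)Q 3/8 · (1,2)P 6/8 · (1,3)P 7/8 · (1,4)Q 0/7 · (1,5)P 3/4
Row 2: (2,0)Q 5/5 · (2,1)Q 5/7 · (2,2)P 4/7 · (2,3)P 6/7 · (2,4)P 5/7
Row 3: (3,0)Q 4/4 · (3,1)Q 4/6 · (3,3)P 7/7 · (3,4)P 6/7 · (3,5)Q 0/4
Row 4: (4,0)Q 2/3 · (4,2)P 4/6 · (4,3)P 5/7 · (4,4)P 5/8 · (4,5)P 3/5
Row 5: (5,1)P 5/6 · (5,2)P 5/7 · (5,3)Q 3/8 · (5,4)Q 4/8 · (5,5)P 2/5
Row 6: (6,0)P 2/2 · (6,1)P 4/4 · (6,2)P 3/5 · (6,3)Q 3/5 · (6,4)Q 4/5 · (6,5)Q 2/3
The smallest same-type fraction is 0/7 at (1,4), which reduces to 0/1. Any threshold above that leaves this individual unsatisfied.

0/1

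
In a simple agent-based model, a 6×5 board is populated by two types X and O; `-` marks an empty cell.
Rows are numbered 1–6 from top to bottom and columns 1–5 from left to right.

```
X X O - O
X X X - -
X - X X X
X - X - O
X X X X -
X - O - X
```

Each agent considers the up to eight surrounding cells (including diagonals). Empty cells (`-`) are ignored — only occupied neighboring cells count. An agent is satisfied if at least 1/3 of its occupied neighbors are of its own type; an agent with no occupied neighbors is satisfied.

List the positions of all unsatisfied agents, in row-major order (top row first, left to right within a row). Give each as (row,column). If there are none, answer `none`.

(1,3), (4,5), (6,3)

(1,1)X 3/3 ok
(1,2)X 4/5 ok
(1,3)O 0/3 unhappy
(1,5)O 0/0 ok
(2,1)X 4/4 ok
(2,2)X 6/7 ok
(2,3)X 4/5 ok
(3,1)X 3/3 ok
(3,3)X 4/4 ok
(3,4)X 4/5 ok
(3,5)X 1/2 ok
(4,1)X 3/3 ok
(4,3)X 5/5 ok
(4,5)O 0/3 unhappy
(5,1)X 3/3 ok
(5,2)X 5/6 ok
(5,3)X 3/4 ok
(5,4)X 3/5 ok
(6,1)X 2/2 ok
(6,3)O 0/3 unhappy
(6,5)X 1/1 ok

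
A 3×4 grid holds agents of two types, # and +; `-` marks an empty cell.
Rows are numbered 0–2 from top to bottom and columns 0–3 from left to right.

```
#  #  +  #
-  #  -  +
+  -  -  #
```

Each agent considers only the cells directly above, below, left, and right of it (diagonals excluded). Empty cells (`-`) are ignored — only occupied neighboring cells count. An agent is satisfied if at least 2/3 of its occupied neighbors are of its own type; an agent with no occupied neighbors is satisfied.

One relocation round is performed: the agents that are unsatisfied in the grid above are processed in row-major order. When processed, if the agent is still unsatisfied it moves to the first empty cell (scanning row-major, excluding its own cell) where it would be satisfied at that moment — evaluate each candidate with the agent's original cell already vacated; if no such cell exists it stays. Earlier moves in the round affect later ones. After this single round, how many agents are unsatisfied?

2

Initially unsatisfied (in order): (0,2), (0,3), (1,3), (2,3).
  (0,2): no empty cell satisfies it; stays.
  (0,3) → (1,0).
  (1,3) → (0,3).
  (2,3): now satisfied by earlier moves; stays.
Resulting grid:
# # + +
# # - -
+ - - #
Unsatisfied now: (0,2), (2,0).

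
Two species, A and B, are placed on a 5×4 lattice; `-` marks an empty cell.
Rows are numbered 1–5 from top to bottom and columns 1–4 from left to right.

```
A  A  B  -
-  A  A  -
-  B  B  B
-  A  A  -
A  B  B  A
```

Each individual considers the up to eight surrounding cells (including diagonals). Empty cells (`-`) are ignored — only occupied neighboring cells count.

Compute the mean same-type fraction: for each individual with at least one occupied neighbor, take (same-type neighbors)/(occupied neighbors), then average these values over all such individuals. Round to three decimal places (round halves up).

(1,1)A 2/2
(1,2)A 3/4
(1,3)B 0/3
(2,2)A 3/6
(2,3)A 2/6
(3,2)B 1/5
(3,3)B 2/6
(3,4)B 1/3
(4,2)A 2/6
(4,3)A 2/7
(5,1)A 1/2
(5,2)B 1/4
(5,3)B 1/4
(5,4)A 1/2
Sum over 14 individuals: 2/2 + 3/4 + 0/3 + 3/6 + 2/6 + 1/5 + 2/6 + 1/3 + 2/6 + 2/7 + 1/2 + 1/4 + 1/4 + 1/2 = 2339/420; mean = 2339/420 ÷ 14 = 2339/5880 = 0.397789… → 0.398.

0.398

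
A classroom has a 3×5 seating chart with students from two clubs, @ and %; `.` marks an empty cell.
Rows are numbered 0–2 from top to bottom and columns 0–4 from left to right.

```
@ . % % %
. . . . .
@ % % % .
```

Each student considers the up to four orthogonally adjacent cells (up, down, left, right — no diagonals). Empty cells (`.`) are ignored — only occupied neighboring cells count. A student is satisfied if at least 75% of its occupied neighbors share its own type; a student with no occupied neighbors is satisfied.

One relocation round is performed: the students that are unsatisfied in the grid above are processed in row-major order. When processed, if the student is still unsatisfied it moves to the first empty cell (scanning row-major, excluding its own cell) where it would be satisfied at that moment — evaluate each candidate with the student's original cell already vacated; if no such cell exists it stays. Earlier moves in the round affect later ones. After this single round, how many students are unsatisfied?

Initially unsatisfied (in order): (2,0), (2,1).
  (2,0) → (1,0).
  (2,1): now satisfied by earlier moves; stays.
Resulting grid:
@ . % % %
@ . . . .
. % % % .
All satisfied now.

0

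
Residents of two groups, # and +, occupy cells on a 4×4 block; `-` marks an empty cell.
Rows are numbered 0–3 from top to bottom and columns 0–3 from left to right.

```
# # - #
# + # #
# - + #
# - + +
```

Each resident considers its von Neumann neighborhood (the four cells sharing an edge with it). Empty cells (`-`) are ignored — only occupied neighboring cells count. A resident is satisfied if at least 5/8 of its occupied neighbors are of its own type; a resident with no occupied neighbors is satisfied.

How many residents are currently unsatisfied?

6

(0,0)# 2/2 ok
(0,1)# 1/2 unhappy
(0,3)# 1/1 ok
(1,0)# 2/3 ok
(1,1)+ 0/3 unhappy
(1,2)# 1/3 unhappy
(1,3)# 3/3 ok
(2,0)# 2/2 ok
(2,2)+ 1/3 unhappy
(2,3)# 1/3 unhappy
(3,0)# 1/1 ok
(3,2)+ 2/2 ok
(3,3)+ 1/2 unhappy
Unsatisfied: (0,1), (1,1), (1,2), (2,2), (2,3), (3,3) — 6 in total.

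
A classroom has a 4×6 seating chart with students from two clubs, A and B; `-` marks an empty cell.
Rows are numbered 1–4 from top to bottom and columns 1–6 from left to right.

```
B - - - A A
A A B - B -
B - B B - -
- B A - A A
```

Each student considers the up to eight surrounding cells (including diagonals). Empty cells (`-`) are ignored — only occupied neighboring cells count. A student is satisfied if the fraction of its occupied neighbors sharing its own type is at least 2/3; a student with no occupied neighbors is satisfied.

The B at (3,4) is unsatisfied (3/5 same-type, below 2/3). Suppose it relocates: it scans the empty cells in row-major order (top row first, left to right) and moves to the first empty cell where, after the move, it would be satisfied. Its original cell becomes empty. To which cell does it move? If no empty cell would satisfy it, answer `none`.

(1,4)

Vacating (3,4). Empty cells in order:
  (1,2): 2/4 same-type → still unsatisfied.
  (1,3): 1/2 same-type → still unsatisfied.
  (1,4): 2/3 same-type → satisfied — stop here.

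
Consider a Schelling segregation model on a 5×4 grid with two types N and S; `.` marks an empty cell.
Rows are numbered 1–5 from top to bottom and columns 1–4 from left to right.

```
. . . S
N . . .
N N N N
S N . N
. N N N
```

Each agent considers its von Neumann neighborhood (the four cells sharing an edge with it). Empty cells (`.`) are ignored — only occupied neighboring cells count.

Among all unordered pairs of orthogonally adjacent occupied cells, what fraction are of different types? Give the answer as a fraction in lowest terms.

Scan each occupied cell's neighbors to the right and below so each pair is counted once.
From row 2: 0 unlike of 1 pairs (running 0/1).
From row 3: 1 unlike of 6 pairs (running 1/7).
From row 4: 1 unlike of 3 pairs (running 2/10).
From row 5: 0 unlike of 2 pairs (running 2/12).
Total adjacent occupied pairs: 12; unlike-type pairs: 2.
2/12 reduces to 1/6.

1/6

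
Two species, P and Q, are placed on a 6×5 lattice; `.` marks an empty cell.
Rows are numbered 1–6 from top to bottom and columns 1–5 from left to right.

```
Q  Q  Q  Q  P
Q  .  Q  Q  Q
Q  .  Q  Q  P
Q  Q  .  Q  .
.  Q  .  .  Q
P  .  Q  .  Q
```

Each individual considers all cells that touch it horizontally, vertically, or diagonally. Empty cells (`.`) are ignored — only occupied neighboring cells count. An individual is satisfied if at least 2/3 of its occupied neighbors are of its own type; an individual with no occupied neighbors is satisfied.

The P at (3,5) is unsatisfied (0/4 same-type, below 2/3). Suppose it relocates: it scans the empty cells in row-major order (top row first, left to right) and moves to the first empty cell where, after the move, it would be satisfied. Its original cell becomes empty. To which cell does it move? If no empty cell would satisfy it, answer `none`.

none

Vacating (3,5). Empty cells in order:
  (2,2): 0/7 same-type → still unsatisfied.
  (3,2): 0/6 same-type → still unsatisfied.
  (4,3): 0/5 same-type → still unsatisfied.
  (4,5): 0/3 same-type → still unsatisfied.
  (5,1): 1/4 same-type → still unsatisfied.
  (5,3): 0/4 same-type → still unsatisfied.
  (5,4): 0/4 same-type → still unsatisfied.
  (6,2): 1/3 same-type → still unsatisfied.
  (6,4): 0/3 same-type → still unsatisfied.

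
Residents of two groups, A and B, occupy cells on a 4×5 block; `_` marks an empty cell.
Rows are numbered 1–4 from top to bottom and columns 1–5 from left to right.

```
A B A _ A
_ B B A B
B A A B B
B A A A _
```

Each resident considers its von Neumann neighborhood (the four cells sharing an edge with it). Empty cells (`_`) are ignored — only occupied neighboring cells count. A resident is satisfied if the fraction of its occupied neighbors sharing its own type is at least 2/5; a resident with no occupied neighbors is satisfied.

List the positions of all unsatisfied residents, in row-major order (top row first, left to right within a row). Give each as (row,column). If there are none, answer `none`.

Row 1: (1,1)A 0/1 unhappy · (1,2)B 1/3 unhappy · (1,3)A 0/2 unhappy · (1,5)A 0/1 unhappy
Row 2: (2,2)B 2/3 ok · (2,3)B 1/4 unhappy · (2,4)A 0/3 unhappy · (2,5)B 1/3 unhappy
Row 3: (3,1)B 1/2 ok · (3,2)A 2/4 ok · (3,3)A 2/4 ok · (3,4)B 1/4 unhappy · (3,5)B 2/2 ok
Row 4: (4,1)B 1/2 ok · (4,2)A 2/3 ok · (4,3)A 3/3 ok · (4,4)A 1/2 ok

(1,1), (1,2), (1,3), (1,5), (2,3), (2,4), (2,5), (3,4)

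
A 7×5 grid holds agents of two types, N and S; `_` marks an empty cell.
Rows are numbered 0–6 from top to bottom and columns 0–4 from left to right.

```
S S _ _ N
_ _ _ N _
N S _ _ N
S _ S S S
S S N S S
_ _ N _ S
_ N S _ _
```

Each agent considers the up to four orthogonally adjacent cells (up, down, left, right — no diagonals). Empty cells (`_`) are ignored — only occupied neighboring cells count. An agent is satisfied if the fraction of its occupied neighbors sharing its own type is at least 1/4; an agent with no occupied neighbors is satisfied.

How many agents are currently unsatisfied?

5

(0,0)S 1/1 ok
(0,1)S 1/1 ok
(0,4)N 0/0 ok
(1,3)N 0/0 ok
(2,0)N 0/2 unhappy
(2,1)S 0/1 unhappy
(2,4)N 0/1 unhappy
(3,0)S 1/2 ok
(3,2)S 1/2 ok
(3,3)S 3/3 ok
(3,4)S 2/3 ok
(4,0)S 2/2 ok
(4,1)S 1/2 ok
(4,2)N 1/4 ok
(4,3)S 2/3 ok
(4,4)S 3/3 ok
(5,2)N 1/2 ok
(5,4)S 1/1 ok
(6,1)N 0/1 unhappy
(6,2)S 0/2 unhappy
Unsatisfied: (2,0), (2,1), (2,4), (6,1), (6,2) — 5 in total.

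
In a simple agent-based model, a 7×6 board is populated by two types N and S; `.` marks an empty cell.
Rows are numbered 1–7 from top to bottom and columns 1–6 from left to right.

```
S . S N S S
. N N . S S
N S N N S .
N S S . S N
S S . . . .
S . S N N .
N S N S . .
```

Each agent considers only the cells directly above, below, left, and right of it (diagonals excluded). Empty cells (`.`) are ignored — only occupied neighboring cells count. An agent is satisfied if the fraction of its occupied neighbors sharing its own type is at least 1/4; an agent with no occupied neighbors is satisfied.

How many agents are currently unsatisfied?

8

Row 1: (1,1)S 0/0 satisfied · (1,3)S 0/2 not · (1,4)N 0/2 not · (1,5)S 2/3 satisfied · (1,6)S 2/2 satisfied
Row 2: (2,2)N 1/2 satisfied · (2,3)N 2/3 satisfied · (2,5)S 3/3 satisfied · (2,6)S 2/2 satisfied
Row 3: (3,1)N 1/2 satisfied · (3,2)S 1/4 satisfied · (3,3)N 2/4 satisfied · (3,4)N 1/2 satisfied · (3,5)S 2/3 satisfied
Row 4: (4,1)N 1/3 satisfied · (4,2)S 3/4 satisfied · (4,3)S 1/2 satisfied · (4,5)S 1/2 satisfied · (4,6)N 0/1 not
Row 5: (5,1)S 2/3 satisfied · (5,2)S 2/2 satisfied
Row 6: (6,1)S 1/2 satisfied · (6,3)S 0/2 not · (6,4)N 1/3 satisfied · (6,5)N 1/1 satisfied
Row 7: (7,1)N 0/2 not · (7,2)S 0/2 not · (7,3)N 0/3 not · (7,4)S 0/2 not
Unsatisfied: (1,3), (1,4), (4,6), (6,3), (7,1), (7,2), (7,3), (7,4) — 8 in total.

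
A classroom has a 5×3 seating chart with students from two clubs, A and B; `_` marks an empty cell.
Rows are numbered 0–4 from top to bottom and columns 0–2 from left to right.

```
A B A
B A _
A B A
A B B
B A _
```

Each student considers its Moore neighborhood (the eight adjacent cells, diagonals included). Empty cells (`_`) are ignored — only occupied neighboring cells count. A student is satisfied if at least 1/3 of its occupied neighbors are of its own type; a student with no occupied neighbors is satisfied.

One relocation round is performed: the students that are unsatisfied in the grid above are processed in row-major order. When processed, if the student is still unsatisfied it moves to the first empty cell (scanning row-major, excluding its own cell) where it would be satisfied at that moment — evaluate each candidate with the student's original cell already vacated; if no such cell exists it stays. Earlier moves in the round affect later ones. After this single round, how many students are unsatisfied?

2

Initially unsatisfied (in order): (0,1), (2,2), (4,1).
  (0,1) → (4,2).
  (2,2) → (0,1).
  (4,1) → (1,2).
Resulting grid:
A A A
B A A
A B _
A B B
B _ B
Unsatisfied now: (1,0), (3,0).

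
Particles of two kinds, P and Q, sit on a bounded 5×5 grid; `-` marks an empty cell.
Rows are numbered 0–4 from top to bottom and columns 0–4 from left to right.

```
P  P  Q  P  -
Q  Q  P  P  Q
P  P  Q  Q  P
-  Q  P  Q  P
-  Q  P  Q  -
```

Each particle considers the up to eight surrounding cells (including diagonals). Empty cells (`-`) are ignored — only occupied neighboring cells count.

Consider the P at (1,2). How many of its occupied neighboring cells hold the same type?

Occupied neighbors of (1,2): (0,1)=P, (0,2)=Q, (0,3)=P, (1,1)=Q, (1,3)=P, (2,1)=P, (2,2)=Q, (2,3)=Q.
Same type (P): 4 of 8.

4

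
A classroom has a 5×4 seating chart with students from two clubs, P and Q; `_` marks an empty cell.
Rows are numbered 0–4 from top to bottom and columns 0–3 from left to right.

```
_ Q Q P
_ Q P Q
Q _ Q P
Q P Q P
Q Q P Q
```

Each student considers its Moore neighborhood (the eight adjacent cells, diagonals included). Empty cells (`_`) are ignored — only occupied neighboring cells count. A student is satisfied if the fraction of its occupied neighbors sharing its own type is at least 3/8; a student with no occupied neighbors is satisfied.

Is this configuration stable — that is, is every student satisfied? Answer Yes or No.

Row 0: (0,1)Q 2/3 satisfied · (0,2)Q 3/5 satisfied · (0,3)P 1/3 not
Row 1: (1,1)Q 4/5 satisfied · (1,2)P 2/7 not · (1,3)Q 2/5 satisfied
Row 2: (2,0)Q 2/3 satisfied · (2,2)Q 3/7 satisfied · (2,3)P 2/5 satisfied
Row 3: (3,0)Q 3/4 satisfied · (3,1)P 1/7 not · (3,2)Q 3/7 satisfied · (3,3)P 2/5 satisfied
Row 4: (4,0)Q 2/3 satisfied · (4,1)Q 3/5 satisfied · (4,2)P 2/5 satisfied · (4,3)Q 1/3 not
For instance (0,3) has only 1/3 same-type neighbors, below 3/8.

No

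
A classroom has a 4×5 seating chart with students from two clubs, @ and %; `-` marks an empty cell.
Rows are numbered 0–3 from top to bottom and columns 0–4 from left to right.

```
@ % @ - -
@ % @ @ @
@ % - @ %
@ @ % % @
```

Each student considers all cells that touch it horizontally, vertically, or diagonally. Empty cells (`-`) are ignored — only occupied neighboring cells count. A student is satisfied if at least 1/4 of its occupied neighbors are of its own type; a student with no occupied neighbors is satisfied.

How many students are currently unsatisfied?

2

(0,0)@ 1/3 ✓
(0,1)% 1/5 ✗
(0,2)@ 2/4 ✓
(1,0)@ 2/5 ✓
(1,1)% 2/7 ✓
(1,2)@ 3/6 ✓
(1,3)@ 4/5 ✓
(1,4)@ 2/3 ✓
(2,0)@ 3/5 ✓
(2,1)% 2/7 ✓
(2,3)@ 4/7 ✓
(2,4)% 1/5 ✗
(3,0)@ 2/3 ✓
(3,1)@ 2/4 ✓
(3,2)% 2/4 ✓
(3,3)% 2/4 ✓
(3,4)@ 1/3 ✓
Unsatisfied: (0,1), (2,4) — 2 in total.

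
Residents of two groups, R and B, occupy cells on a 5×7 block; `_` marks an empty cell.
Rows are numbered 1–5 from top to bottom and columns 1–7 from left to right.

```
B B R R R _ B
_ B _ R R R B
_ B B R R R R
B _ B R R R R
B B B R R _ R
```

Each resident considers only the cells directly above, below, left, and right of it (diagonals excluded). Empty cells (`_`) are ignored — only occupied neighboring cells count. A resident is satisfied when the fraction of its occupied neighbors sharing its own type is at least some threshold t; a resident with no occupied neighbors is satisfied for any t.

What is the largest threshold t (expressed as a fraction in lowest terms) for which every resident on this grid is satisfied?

(1,1)B 1/1
(1,2)B 2/3
(1,3)R 1/2
(1,4)R 3/3
(1,5)R 2/2
(1,7)B 1/1
(2,2)B 2/2
(2,4)R 3/3
(2,5)R 4/4
(2,6)R 2/3
(2,7)B 1/3
(3,2)B 2/2
(3,3)B 2/3
(3,4)R 3/4
(3,5)R 4/4
(3,6)R 4/4
(3,7)R 2/3
(4,1)B 1/1
(4,3)B 2/3
(4,4)R 3/4
(4,5)R 4/4
(4,6)R 3/3
(4,7)R 3/3
(5,1)B 2/2
(5,2)B 2/2
(5,3)B 2/3
(5,4)R 2/3
(5,5)R 2/2
(5,7)R 1/1
The smallest same-type fraction is 1/3 at (2,7), which reduces to 1/3. Any threshold above that leaves this resident unsatisfied.

1/3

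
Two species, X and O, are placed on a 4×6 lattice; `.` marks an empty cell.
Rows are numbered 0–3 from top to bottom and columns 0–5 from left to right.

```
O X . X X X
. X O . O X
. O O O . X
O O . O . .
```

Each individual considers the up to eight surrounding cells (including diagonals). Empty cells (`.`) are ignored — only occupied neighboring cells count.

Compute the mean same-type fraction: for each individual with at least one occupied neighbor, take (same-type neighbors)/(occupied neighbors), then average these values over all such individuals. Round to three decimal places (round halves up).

0.615

(0,0)O 0/2
(0,1)X 1/3
(0,3)X 1/3
(0,4)X 3/4
(0,5)X 2/3
(1,1)X 1/5
(1,2)O 3/6
(1,4)O 1/6
(1,5)X 3/4
(2,1)O 4/5
(2,2)O 5/6
(2,3)O 4/4
(2,5)X 1/2
(3,0)O 2/2
(3,1)O 3/3
(3,3)O 2/2
Sum over 16 individuals: 0/2 + 1/3 + 1/3 + 3/4 + 2/3 + 1/5 + 3/6 + 1/6 + 3/4 + 4/5 + 5/6 + 4/4 + 1/2 + 2/2 + 3/3 + 2/2 = 59/6; mean = 59/6 ÷ 16 = 59/96 = 0.614583… → 0.615.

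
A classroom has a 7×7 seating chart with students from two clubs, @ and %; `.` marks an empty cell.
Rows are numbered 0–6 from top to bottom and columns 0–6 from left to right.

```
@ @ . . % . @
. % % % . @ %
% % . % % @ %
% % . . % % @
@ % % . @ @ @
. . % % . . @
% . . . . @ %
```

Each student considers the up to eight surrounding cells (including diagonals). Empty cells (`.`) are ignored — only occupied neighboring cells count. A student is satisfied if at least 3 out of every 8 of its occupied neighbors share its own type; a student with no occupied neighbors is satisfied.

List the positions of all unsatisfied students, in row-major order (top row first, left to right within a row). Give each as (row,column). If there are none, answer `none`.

(0,1), (1,5), (1,6), (2,5), (4,0), (4,4), (6,6)

Row 0: (0,0)@ 1/2 ✓ · (0,1)@ 1/3 ✗ · (0,4)% 1/2 ✓ · (0,6)@ 1/2 ✓
Row 1: (1,1)% 3/5 ✓ · (1,2)% 4/5 ✓ · (1,3)% 4/4 ✓ · (1,5)@ 2/6 ✗ · (1,6)% 1/4 ✗
Row 2: (2,0)% 4/4 ✓ · (2,1)% 5/5 ✓ · (2,3)% 4/4 ✓ · (2,4)% 4/6 ✓ · (2,5)@ 2/7 ✗ · (2,6)% 2/5 ✓
Row 3: (3,0)% 4/5 ✓ · (3,1)% 5/6 ✓ · (3,4)% 3/6 ✓ · (3,5)% 3/8 ✓ · (3,6)@ 3/5 ✓
Row 4: (4,0)@ 0/3 ✗ · (4,1)% 4/5 ✓ · (4,2)% 4/4 ✓ · (4,4)@ 1/4 ✗ · (4,5)@ 4/6 ✓ · (4,6)@ 3/4 ✓
Row 5: (5,2)% 3/3 ✓ · (5,3)% 2/3 ✓ · (5,6)@ 3/4 ✓
Row 6: (6,0)% 0/0 ✓ · (6,5)@ 1/2 ✓ · (6,6)% 0/2 ✗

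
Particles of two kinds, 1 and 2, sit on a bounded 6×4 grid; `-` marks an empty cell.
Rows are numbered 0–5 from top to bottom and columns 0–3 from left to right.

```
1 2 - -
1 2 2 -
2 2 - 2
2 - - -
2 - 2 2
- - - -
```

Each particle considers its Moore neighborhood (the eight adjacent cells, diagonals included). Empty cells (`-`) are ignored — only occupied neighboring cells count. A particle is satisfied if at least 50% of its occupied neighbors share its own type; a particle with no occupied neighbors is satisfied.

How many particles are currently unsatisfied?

2

(0,0)1 1/3 unhappy
(0,1)2 2/4 ok
(1,0)1 1/5 unhappy
(1,1)2 4/6 ok
(1,2)2 4/4 ok
(2,0)2 3/4 ok
(2,1)2 4/5 ok
(2,3)2 1/1 ok
(3,0)2 3/3 ok
(4,0)2 1/1 ok
(4,2)2 1/1 ok
(4,3)2 1/1 ok
Unsatisfied: (0,0), (1,0) — 2 in total.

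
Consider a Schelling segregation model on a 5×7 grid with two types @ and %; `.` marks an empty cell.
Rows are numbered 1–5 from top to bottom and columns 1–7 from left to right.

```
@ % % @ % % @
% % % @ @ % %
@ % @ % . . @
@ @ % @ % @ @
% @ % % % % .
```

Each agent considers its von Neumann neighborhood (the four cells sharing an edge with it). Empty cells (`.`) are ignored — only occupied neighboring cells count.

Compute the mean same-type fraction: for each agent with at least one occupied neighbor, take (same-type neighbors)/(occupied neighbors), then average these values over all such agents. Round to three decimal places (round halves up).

0.427

(1,1)@ 0/2
(1,2)% 2/3
(1,3)% 2/3
(1,4)@ 1/3
(1,5)% 1/3
(1,6)% 2/3
(1,7)@ 0/2
(2,1)% 1/3
(2,2)% 4/4
(2,3)% 2/4
(2,4)@ 2/4
(2,5)@ 1/3
(2,6)% 2/3
(2,7)% 1/3
(3,1)@ 1/3
(3,2)% 1/4
(3,3)@ 0/4
(3,4)% 0/3
(3,7)@ 1/2
(4,1)@ 2/3
(4,2)@ 2/4
(4,3)% 1/4
(4,4)@ 0/4
(4,5)% 1/3
(4,6)@ 1/3
(4,7)@ 2/2
(5,1)% 0/2
(5,2)@ 1/3
(5,3)% 2/3
(5,4)% 2/3
(5,5)% 3/3
(5,6)% 1/2
Sum over 32 agents: 0/2 + 2/3 + 2/3 + 1/3 + 1/3 + 2/3 + 0/2 + 1/3 + 4/4 + 2/4 + 2/4 + 1/3 + 2/3 + 1/3 + 1/3 + 1/4 + 0/4 + 0/3 + 1/2 + 2/3 + 2/4 + 1/4 + 0/4 + 1/3 + 1/3 + 2/2 + 0/2 + 1/3 + 2/3 + 2/3 + 3/3 + 1/2 = 41/3; mean = 41/3 ÷ 32 = 41/96 = 0.427083… → 0.427.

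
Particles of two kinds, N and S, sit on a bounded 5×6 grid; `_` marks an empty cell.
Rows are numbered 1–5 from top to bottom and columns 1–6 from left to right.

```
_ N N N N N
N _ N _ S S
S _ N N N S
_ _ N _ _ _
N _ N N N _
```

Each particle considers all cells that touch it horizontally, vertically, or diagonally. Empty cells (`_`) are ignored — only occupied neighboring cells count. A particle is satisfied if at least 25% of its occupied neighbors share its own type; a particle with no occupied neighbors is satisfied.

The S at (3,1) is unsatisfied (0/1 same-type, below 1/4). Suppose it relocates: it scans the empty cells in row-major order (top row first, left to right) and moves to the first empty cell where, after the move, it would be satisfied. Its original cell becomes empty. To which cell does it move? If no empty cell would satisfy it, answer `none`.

Vacating (3,1). Empty cells in order:
  (1,1): 0/2 same-type → still unsatisfied.
  (2,2): 0/5 same-type → still unsatisfied.
  (2,4): 1/8 same-type → still unsatisfied.
  (3,2): 0/4 same-type → still unsatisfied.
  (4,1): 0/1 same-type → still unsatisfied.
  (4,2): 0/4 same-type → still unsatisfied.
  (4,4): 0/7 same-type → still unsatisfied.
  (4,5): 1/5 same-type → still unsatisfied.
  (4,6): 1/3 same-type → satisfied — stop here.

(4,6)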